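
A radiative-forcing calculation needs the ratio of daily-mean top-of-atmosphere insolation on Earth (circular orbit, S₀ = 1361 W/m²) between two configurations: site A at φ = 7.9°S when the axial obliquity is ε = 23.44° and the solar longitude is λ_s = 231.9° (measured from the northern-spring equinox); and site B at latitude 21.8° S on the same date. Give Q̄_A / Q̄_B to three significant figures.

Q̄_A / Q̄_B ≈ 0.941

— Configuration A (φ=-7.9°):
Solar declination: sin δ = sin ε · sin λ_s = sin 23.44° × sin 231.9° = -0.31303, so δ = -18.242°.
cos H₀ = −tan(-7.9°) tan(-18.242°) = -0.0457, H₀ = 1.6165 rad.
Bracket: H₀ sin φ sin δ + cos φ cos δ sin H₀ = 1.6165×-0.13744×-0.31303 + 0.99051×0.94974×0.99895 = 0.069546 + 0.939739 = 1.009285.
Q̄ = (S₀/π) × [bracket] = (1361/π) × 1.009285 = 437.24 W/m².
— Configuration B (φ=-21.8°):
cos H₀ = −tan(-21.8°) tan(-18.242°) = -0.1318, H₀ = 1.7030 rad.
Bracket: H₀ sin φ sin δ + cos φ cos δ sin H₀ = 1.7030×-0.37137×-0.31303 + 0.92849×0.94974×0.99127 = 0.197974 + 0.874126 = 1.072100.
Q̄ = (S₀/π) × [bracket] = (1361/π) × 1.072100 = 464.45 W/m².
Ratio Q̄_A / Q̄_B = 437.24 / 464.45 = 0.9414.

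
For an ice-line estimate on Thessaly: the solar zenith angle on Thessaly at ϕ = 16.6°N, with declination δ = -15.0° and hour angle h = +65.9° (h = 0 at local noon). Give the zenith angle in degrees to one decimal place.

θ_z = 72.3°

cos θ_z = sin ϕ sin δ + cos ϕ cos δ cos h = -0.073942 + 0.377979 = 0.304037.
θ_z = arccos(0.304037) = 72.3°.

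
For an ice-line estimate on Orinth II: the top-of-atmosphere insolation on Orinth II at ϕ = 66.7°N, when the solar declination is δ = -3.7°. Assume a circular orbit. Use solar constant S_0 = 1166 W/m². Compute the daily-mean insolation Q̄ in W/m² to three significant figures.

cos h₀ = −tan(+66.7°) tan(-3.700°) = 0.1502, h₀ = 1.4201 rad.
Bracket: h₀ sin ϕ sin δ + cos ϕ cos δ sin h₀ = 1.4201×0.91845×-0.06453 + 0.39555×0.99792×0.98866 = -0.084166 + 0.390251 = 0.306085.
Q̄ = (S_0/π) × [bracket] = (1166/π) × 0.306085 = 113.6 W/m².

Q̄ ≈ 114 W/m²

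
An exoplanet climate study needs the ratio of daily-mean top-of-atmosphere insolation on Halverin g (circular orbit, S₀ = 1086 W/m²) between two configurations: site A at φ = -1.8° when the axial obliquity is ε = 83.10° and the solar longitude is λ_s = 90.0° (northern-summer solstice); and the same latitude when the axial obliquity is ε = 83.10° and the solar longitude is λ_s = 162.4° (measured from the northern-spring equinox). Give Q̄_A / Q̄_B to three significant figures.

— Configuration A (φ=-1.8°):
Solar declination: sin δ = sin ε · sin λ_s = sin 83.10° × sin 90.0° = 0.99276, so δ = +83.100°.
cos H₀ = −tan(-1.8°) tan(+83.100°) = 0.2597, H₀ = 1.3081 rad.
Bracket: H₀ sin φ sin δ + cos φ cos δ sin H₀ = 1.3081×-0.03141×0.99276 + 0.99951×0.12014×0.96569 = -0.040790 + 0.115961 = 0.075171.
Q̄ = (S₀/π) × [bracket] = (1086/π) × 0.075171 = 25.985 W/m².
— Configuration B (φ=-1.8°):
Solar declination: sin δ = sin ε · sin λ_s = sin 83.10° × sin 162.4° = 0.30018, so δ = +17.468°.
cos H₀ = −tan(-1.8°) tan(+17.468°) = 0.0099, H₀ = 1.5609 rad.
Bracket: H₀ sin φ sin δ + cos φ cos δ sin H₀ = 1.5609×-0.03141×0.30018 + 0.99951×0.95388×0.99995 = -0.014717 + 0.953365 = 0.938648.
Q̄ = (S₀/π) × [bracket] = (1086/π) × 0.938648 = 324.48 W/m².
Ratio Q̄_A / Q̄_B = 25.985 / 324.48 = 0.08008.

Q̄_A / Q̄_B ≈ 0.0801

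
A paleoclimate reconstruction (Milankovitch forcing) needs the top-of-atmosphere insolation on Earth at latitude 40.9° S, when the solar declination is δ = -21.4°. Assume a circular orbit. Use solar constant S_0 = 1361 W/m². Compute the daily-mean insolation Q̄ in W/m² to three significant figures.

Q̄ ≈ 485 W/m²

cos h₀ = −tan(-40.9°) tan(-21.400°) = -0.3395, h₀ = 1.9172 rad.
Bracket: h₀ sin ϕ sin δ + cos ϕ cos δ sin h₀ = 1.9172×-0.65474×-0.36488 + 0.75585×0.93106×0.94062 = 0.458022 + 0.661954 = 1.119976.
Q̄ = (S_0/π) × [bracket] = (1361/π) × 1.119976 = 485.2 W/m².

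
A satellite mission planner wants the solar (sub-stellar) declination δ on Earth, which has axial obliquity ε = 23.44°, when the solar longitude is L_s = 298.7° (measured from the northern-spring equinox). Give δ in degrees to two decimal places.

sin δ = sin ε · sin L_s = sin 23.44° × sin 298.7° = -0.348919.
δ = arcsin(-0.348919) = -20.42°.

δ = -20.42°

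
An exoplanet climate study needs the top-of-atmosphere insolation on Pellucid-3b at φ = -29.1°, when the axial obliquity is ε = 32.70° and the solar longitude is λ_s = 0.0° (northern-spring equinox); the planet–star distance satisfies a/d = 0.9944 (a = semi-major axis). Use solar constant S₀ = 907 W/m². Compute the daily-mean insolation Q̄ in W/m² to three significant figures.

Q̄ ≈ 249 W/m²

Solar declination: sin δ = sin ε · sin λ_s = sin 32.70° × sin 0.0° = 0.00000, so δ = +0.000°.
cos H₀ = −tan(-29.1°) tan(+0.000°) = 0.0000, H₀ = 1.5708 rad.
Bracket: H₀ sin φ sin δ + cos φ cos δ sin H₀ = 1.5708×-0.48634×0.00000 + 0.87377×1.00000×1.00000 = -0.000000 + 0.873770 = 0.873770.
Inverse-square distance factor (a/d)² = 0.9944² = 0.988831.
Q̄ = (S₀/π) × 0.988831 × [bracket] = (907/π) × 0.988831 × 0.873770 = 249.4 W/m².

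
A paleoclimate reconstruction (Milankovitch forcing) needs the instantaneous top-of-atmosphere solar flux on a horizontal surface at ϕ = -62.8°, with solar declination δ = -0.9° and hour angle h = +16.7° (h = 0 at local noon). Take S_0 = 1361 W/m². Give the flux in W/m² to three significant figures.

cos θ_z = sin ϕ sin δ + cos ϕ cos δ cos h = 0.013970 + 0.437765 = 0.451735.
Flux = S_0 · cos θ_z = 1361 × 0.451735 = 614.8 W/m².

615 W/m²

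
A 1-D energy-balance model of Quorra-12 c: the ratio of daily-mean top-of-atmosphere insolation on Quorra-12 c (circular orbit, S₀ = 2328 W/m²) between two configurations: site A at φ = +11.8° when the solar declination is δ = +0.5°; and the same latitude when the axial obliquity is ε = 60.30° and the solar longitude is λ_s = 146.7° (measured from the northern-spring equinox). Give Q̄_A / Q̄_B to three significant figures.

Q̄_A / Q̄_B ≈ 0.963

— Configuration A (φ=+11.8°):
cos H₀ = −tan(+11.8°) tan(+0.500°) = -0.0018, H₀ = 1.5726 rad.
Bracket: H₀ sin φ sin δ + cos φ cos δ sin H₀ = 1.5726×0.20450×0.00873 + 0.97887×0.99996×1.00000 = 0.002808 + 0.978831 = 0.981639.
Q̄ = (S₀/π) × [bracket] = (2328/π) × 0.981639 = 727.42 W/m².
— Configuration B (φ=+11.8°):
Solar declination: sin δ = sin ε · sin λ_s = sin 60.30° × sin 146.7° = 0.47690, so δ = +28.483°.
cos H₀ = −tan(+11.8°) tan(+28.483°) = -0.1133, H₀ = 1.6844 rad.
Bracket: H₀ sin φ sin δ + cos φ cos δ sin H₀ = 1.6844×0.20450×0.47690 + 0.97887×0.87896×0.99356 = 0.164273 + 0.854847 = 1.019120.
Q̄ = (S₀/π) × [bracket] = (2328/π) × 1.019120 = 755.19 W/m².
Ratio Q̄_A / Q̄_B = 727.42 / 755.19 = 0.9632.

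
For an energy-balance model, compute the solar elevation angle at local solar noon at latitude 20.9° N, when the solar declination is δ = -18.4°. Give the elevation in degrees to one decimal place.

At local noon the hour angle is zero, so the zenith angle equals |ϕ − δ| = |+20.9° − (-18.400°)| = 39.300°.
Elevation = 90° − 39.300° = 50.7°.

50.7°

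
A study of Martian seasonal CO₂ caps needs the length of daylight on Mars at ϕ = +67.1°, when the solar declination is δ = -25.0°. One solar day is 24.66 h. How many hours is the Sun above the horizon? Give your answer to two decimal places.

cos h₀ = −tan ϕ · tan δ = 1.1039 ≥ 1, so the Sun never rises (polar night) and h₀ = 0.
Daylight = 2h₀/(2π) × 24.66 h = (0.0000/π) × 24.66 = 0.00 h.

0.00 h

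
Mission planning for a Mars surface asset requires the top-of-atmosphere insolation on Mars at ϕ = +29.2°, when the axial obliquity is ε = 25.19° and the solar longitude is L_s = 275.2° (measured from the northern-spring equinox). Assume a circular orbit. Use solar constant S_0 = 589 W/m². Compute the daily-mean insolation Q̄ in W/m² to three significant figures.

Q̄ ≈ 92.4 W/m²

Solar declination: sin δ = sin ε · sin L_s = sin 25.19° × sin 275.2° = -0.42387, so δ = -25.079°.
cos h₀ = −tan(+29.2°) tan(-25.079°) = 0.2616, h₀ = 1.3062 rad.
Bracket: h₀ sin ϕ sin δ + cos ϕ cos δ sin h₀ = 1.3062×0.48786×-0.42387 + 0.87292×0.90572×0.96519 = -0.270108 + 0.763100 = 0.492992.
Q̄ = (S_0/π) × [bracket] = (589/π) × 0.492992 = 92.43 W/m².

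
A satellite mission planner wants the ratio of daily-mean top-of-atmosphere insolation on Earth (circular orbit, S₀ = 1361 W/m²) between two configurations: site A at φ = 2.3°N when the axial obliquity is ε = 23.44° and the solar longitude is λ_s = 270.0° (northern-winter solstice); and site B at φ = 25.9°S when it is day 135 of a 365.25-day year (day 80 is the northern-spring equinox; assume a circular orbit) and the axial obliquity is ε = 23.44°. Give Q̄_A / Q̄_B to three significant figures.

Q̄_A / Q̄_B ≈ 1.39

— Configuration A (φ=+2.3°):
Solar declination: sin δ = sin ε · sin λ_s = sin 23.44° × sin 270.0° = -0.39779, so δ = -23.440°.
cos H₀ = −tan(+2.3°) tan(-23.440°) = 0.0174, H₀ = 1.5534 rad.
Bracket: H₀ sin φ sin δ + cos φ cos δ sin H₀ = 1.5534×0.04013×-0.39779 + 0.99919×0.91748×0.99985 = -0.024797 + 0.916599 = 0.891802.
Q̄ = (S₀/π) × [bracket] = (1361/π) × 0.891802 = 386.35 W/m².
— Configuration B (φ=-25.9°):
Solar longitude: λ_s = 360° × (135 − 80)/365.25 = 54.209°.
sin δ = sin 23.44° × sin 54.209° = 0.32267, so δ = +18.824°.
cos H₀ = −tan(-25.9°) tan(+18.824°) = 0.1655, H₀ = 1.4045 rad.
Bracket: H₀ sin φ sin δ + cos φ cos δ sin H₀ = 1.4045×-0.43680×0.32267 + 0.89956×0.94651×0.98620 = -0.197953 + 0.839693 = 0.641740.
Q̄ = (S₀/π) × [bracket] = (1361/π) × 0.641740 = 278.01 W/m².
Ratio Q̄_A / Q̄_B = 386.35 / 278.01 = 1.390.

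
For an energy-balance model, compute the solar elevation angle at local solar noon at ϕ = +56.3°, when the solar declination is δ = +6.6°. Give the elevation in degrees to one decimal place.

40.3°

At local noon the hour angle is zero, so the zenith angle equals |ϕ − δ| = |+56.3° − (+6.600°)| = 49.700°.
Elevation = 90° − 49.700° = 40.3°.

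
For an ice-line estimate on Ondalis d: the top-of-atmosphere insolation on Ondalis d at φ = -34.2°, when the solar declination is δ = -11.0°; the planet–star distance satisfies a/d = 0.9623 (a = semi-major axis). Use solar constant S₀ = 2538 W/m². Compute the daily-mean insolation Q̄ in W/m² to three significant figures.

cos H₀ = −tan(-34.2°) tan(-11.000°) = -0.1321, H₀ = 1.7033 rad.
Bracket: H₀ sin φ sin δ + cos φ cos δ sin H₀ = 1.7033×-0.56208×-0.19081 + 0.82708×0.98163×0.99124 = 0.182680 + 0.804774 = 0.987454.
Inverse-square distance factor (a/d)² = 0.9623² = 0.926021.
Q̄ = (S₀/π) × 0.926021 × [bracket] = (2538/π) × 0.926021 × 0.987454 = 738.7 W/m².

Q̄ ≈ 739 W/m²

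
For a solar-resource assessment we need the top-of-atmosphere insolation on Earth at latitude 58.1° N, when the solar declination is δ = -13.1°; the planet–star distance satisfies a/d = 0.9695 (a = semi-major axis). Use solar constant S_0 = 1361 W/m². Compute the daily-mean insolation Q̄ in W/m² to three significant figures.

Q̄ ≈ 101 W/m²

cos h₀ = −tan(+58.1°) tan(-13.100°) = 0.3739, h₀ = 1.1876 rad.
Bracket: h₀ sin ϕ sin δ + cos ϕ cos δ sin h₀ = 1.1876×0.84897×-0.22665 + 0.52844×0.97398×0.92749 = -0.228517 + 0.477370 = 0.248853.
Inverse-square distance factor (a/d)² = 0.9695² = 0.939930.
Q̄ = (S_0/π) × 0.939930 × [bracket] = (1361/π) × 0.939930 × 0.248853 = 101.3 W/m².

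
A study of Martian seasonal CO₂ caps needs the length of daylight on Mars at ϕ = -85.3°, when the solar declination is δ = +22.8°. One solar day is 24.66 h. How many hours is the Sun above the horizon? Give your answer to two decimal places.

0.00 h

cos h₀ = −tan ϕ · tan δ = 5.1130 ≥ 1, so the Sun never rises (polar night) and h₀ = 0.
Daylight = 2h₀/(2π) × 24.66 h = (0.0000/π) × 24.66 = 0.00 h.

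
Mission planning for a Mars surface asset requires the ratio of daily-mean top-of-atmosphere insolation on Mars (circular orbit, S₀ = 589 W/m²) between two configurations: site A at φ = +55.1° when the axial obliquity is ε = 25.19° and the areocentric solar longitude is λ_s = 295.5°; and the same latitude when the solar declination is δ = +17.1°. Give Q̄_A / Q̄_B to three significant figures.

— Configuration A (φ=+55.1°):
sin δ = sin 25.19° × sin 295.5° = -0.38416, so δ = -22.592°.
cos H₀ = −tan(+55.1°) tan(-22.592°) = 0.5964, H₀ = 0.9317 rad.
Bracket: H₀ sin φ sin δ + cos φ cos δ sin H₀ = 0.9317×0.82015×-0.38416 + 0.57215×0.92327×0.80265 = -0.293550 + 0.423999 = 0.130449.
Q̄ = (S₀/π) × [bracket] = (589/π) × 0.130449 = 24.457 W/m².
— Configuration B (φ=+55.1°):
cos H₀ = −tan(+55.1°) tan(+17.100°) = -0.4410, H₀ = 2.0275 rad.
Bracket: H₀ sin φ sin δ + cos φ cos δ sin H₀ = 2.0275×0.82015×0.29404 + 0.57215×0.95579×0.89751 = 0.488946 + 0.490808 = 0.979754.
Q̄ = (S₀/π) × [bracket] = (589/π) × 0.979754 = 183.69 W/m².
Ratio Q̄_A / Q̄_B = 24.457 / 183.69 = 0.1331.

Q̄_A / Q̄_B ≈ 0.133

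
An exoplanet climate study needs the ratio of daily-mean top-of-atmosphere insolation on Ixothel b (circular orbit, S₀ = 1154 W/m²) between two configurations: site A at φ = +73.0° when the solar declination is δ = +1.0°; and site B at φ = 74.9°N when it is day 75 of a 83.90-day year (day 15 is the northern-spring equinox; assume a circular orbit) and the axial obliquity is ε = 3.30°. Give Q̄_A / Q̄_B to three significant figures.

Q̄_A / Q̄_B ≈ 1.77

— Configuration A (φ=+73.0°):
cos H₀ = −tan(+73.0°) tan(+1.000°) = -0.0571, H₀ = 1.6279 rad.
Bracket: H₀ sin φ sin δ + cos φ cos δ sin H₀ = 1.6279×0.95630×0.01745 + 0.29237×0.99985×0.99837 = 0.027165 + 0.291850 = 0.319015.
Q̄ = (S₀/π) × [bracket] = (1154/π) × 0.319015 = 117.18 W/m².
— Configuration B (φ=+74.9°):
Solar longitude: λ_s = 360° × (75 − 15)/83.90 = 257.449°.
sin δ = sin 3.30° × sin 257.449° = -0.05619, so δ = -3.221°.
cos H₀ = −tan(+74.9°) tan(-3.221°) = 0.2086, H₀ = 1.3607 rad.
Bracket: H₀ sin φ sin δ + cos φ cos δ sin H₀ = 1.3607×0.96547×-0.05619 + 0.26050×0.99842×0.97801 = -0.073818 + 0.254369 = 0.180551.
Q̄ = (S₀/π) × [bracket] = (1154/π) × 0.180551 = 66.322 W/m².
Ratio Q̄_A / Q̄_B = 117.18 / 66.322 = 1.767.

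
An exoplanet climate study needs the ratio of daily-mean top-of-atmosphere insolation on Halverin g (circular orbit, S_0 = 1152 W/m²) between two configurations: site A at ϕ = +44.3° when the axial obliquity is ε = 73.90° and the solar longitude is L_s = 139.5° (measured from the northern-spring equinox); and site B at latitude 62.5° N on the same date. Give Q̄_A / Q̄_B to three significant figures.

— Configuration A (ϕ=+44.3°):
Solar declination: sin δ = sin ε · sin L_s = sin 73.90° × sin 139.5° = 0.62398, so δ = +38.607°.
cos h₀ = −tan(+44.3°) tan(+38.607°) = -0.7792, h₀ = 2.4642 rad.
Bracket: h₀ sin ϕ sin δ + cos ϕ cos δ sin h₀ = 2.4642×0.69842×0.62398 + 0.71569×0.78144×0.62676 = 1.073899 + 0.350527 = 1.424426.
Q̄ = (S_0/π) × [bracket] = (1152/π) × 1.424426 = 522.33 W/m².
— Configuration B (ϕ=+62.5°):
cos h₀ = −tan(+62.5°) tan(+38.607°) = -1.5339 ≤ −1 ⇒ polar day, h₀ = π.
Bracket: h₀ sin ϕ sin δ + cos ϕ cos δ sin h₀ = 3.1416×0.88701×0.62398 + 0.46175×0.78144×0.00000 = 1.738802 + 0.000000 = 1.738802.
Q̄ = (S_0/π) × [bracket] = (1152/π) × 1.738802 = 637.61 W/m².
Ratio Q̄_A / Q̄_B = 522.33 / 637.61 = 0.8192.

Q̄_A / Q̄_B ≈ 0.819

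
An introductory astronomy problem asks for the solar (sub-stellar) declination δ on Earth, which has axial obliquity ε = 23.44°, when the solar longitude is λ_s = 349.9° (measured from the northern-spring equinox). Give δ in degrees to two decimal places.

δ = -4.00°

sin δ = sin ε · sin λ_s = sin 23.44° × sin 349.9° = -0.069759.
δ = arcsin(-0.069759) = -4.00°.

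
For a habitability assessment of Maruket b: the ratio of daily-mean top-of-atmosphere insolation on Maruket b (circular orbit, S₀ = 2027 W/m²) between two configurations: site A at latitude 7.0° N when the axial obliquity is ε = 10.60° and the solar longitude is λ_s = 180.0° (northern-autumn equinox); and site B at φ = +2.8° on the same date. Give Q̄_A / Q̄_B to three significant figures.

— Configuration A (φ=+7.0°):
Solar declination: sin δ = sin ε · sin λ_s = sin 10.60° × sin 180.0° = 0.00000, so δ = +0.000°.
cos H₀ = −tan(+7.0°) tan(+0.000°) = -0.0000, H₀ = 1.5708 rad.
Bracket: H₀ sin φ sin δ + cos φ cos δ sin H₀ = 1.5708×0.12187×0.00000 + 0.99255×1.00000×1.00000 = 0.000000 + 0.992550 = 0.992550.
Q̄ = (S₀/π) × [bracket] = (2027/π) × 0.992550 = 640.41 W/m².
— Configuration B (φ=+2.8°):
cos H₀ = −tan(+2.8°) tan(+0.000°) = -0.0000, H₀ = 1.5708 rad.
Bracket: H₀ sin φ sin δ + cos φ cos δ sin H₀ = 1.5708×0.04885×0.00000 + 0.99881×1.00000×1.00000 = 0.000000 + 0.998810 = 0.998810.
Q̄ = (S₀/π) × [bracket] = (2027/π) × 0.998810 = 644.45 W/m².
Ratio Q̄_A / Q̄_B = 640.41 / 644.45 = 0.9937.

Q̄_A / Q̄_B ≈ 0.994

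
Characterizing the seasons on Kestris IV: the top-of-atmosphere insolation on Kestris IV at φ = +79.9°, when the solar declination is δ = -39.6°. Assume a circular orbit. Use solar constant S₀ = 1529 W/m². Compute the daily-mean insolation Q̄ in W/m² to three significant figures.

cos H₀ = −tan(+79.9°) tan(-39.600°) = 4.6443 ≥ 1 ⇒ polar night, H₀ = 0 and Q̄ = 0.

Q̄ ≈ 0.00 W/m²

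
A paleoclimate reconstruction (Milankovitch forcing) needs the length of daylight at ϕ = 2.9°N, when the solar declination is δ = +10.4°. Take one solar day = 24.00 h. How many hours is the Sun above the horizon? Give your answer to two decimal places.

12.07 h

cos h₀ = −tan ϕ · tan δ = −tan(+2.9°) × tan(+10.400°) = -0.0093, so h₀ = 1.5801 rad = 90.53°.
Daylight = 2h₀/(2π) × 24.00 h = (1.5801/π) × 24.00 = 12.07 h.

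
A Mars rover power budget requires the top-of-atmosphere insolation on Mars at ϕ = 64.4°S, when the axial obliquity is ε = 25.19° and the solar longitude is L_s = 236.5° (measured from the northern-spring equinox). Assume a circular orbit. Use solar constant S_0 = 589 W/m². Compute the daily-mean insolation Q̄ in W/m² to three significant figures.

Q̄ ≈ 195 W/m²

Solar declination: sin δ = sin ε · sin L_s = sin 25.19° × sin 236.5° = -0.35492, so δ = -20.789°.
cos h₀ = −tan(-64.4°) tan(-20.789°) = -0.7924, h₀ = 2.4855 rad.
Bracket: h₀ sin ϕ sin δ + cos ϕ cos δ sin h₀ = 2.4855×-0.90183×-0.35492 + 0.43209×0.93490×0.61005 = 0.795553 + 0.246436 = 1.041989.
Q̄ = (S_0/π) × [bracket] = (589/π) × 1.041989 = 195.4 W/m².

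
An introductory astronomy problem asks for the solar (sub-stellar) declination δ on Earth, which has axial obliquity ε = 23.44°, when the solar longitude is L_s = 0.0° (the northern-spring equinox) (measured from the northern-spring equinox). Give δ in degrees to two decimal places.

δ = +0.00°

sin δ = sin ε · sin L_s = sin 23.44° × sin 0.0° = 0.000000.
δ = arcsin(0.000000) = +0.00°.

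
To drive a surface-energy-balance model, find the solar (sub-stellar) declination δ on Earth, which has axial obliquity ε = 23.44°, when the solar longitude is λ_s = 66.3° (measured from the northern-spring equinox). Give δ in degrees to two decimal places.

δ = +21.36°

sin δ = sin ε · sin λ_s = sin 23.44° × sin 66.3° = 0.364240.
δ = arcsin(0.364240) = +21.36°.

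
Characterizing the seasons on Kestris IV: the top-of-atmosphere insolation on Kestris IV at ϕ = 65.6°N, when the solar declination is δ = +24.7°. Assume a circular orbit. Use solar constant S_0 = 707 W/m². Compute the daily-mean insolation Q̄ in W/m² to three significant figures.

Q̄ ≈ 269 W/m²

cos h₀ = −tan(+65.6°) tan(+24.700°) = -1.0140 ≤ −1 ⇒ polar day, h₀ = π.
Bracket: h₀ sin ϕ sin δ + cos ϕ cos δ sin h₀ = 3.1416×0.91068×0.41787 + 0.41310×0.90851×0.00000 = 1.195523 + 0.000000 = 1.195523.
Q̄ = (S_0/π) × [bracket] = (707/π) × 1.195523 = 269.0 W/m².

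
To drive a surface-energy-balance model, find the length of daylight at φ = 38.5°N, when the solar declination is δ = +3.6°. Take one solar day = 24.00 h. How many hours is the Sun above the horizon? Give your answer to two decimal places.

12.38 h

cos H₀ = −tan φ · tan δ = −tan(+38.5°) × tan(+3.600°) = -0.0500, so H₀ = 1.6209 rad = 92.87°.
Daylight = 2H₀/(2π) × 24.00 h = (1.6209/π) × 24.00 = 12.38 h.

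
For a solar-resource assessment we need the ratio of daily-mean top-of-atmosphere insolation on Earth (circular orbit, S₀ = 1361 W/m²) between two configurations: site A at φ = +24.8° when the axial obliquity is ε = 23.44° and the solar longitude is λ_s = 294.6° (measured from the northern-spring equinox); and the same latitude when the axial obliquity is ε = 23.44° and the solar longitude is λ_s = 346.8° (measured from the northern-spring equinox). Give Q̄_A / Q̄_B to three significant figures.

— Configuration A (φ=+24.8°):
Solar declination: sin δ = sin ε · sin λ_s = sin 23.44° × sin 294.6° = -0.36168, so δ = -21.204°.
cos H₀ = −tan(+24.8°) tan(-21.204°) = 0.1793, H₀ = 1.3906 rad.
Bracket: H₀ sin φ sin δ + cos φ cos δ sin H₀ = 1.3906×0.41945×-0.36168 + 0.90778×0.93230×0.98380 = -0.210963 + 0.832613 = 0.621650.
Q̄ = (S₀/π) × [bracket] = (1361/π) × 0.621650 = 269.31 W/m².
— Configuration B (φ=+24.8°):
Solar declination: sin δ = sin ε · sin λ_s = sin 23.44° × sin 346.8° = -0.09084, so δ = -5.212°.
cos H₀ = −tan(+24.8°) tan(-5.212°) = 0.0421, H₀ = 1.5286 rad.
Bracket: H₀ sin φ sin δ + cos φ cos δ sin H₀ = 1.5286×0.41945×-0.09084 + 0.90778×0.99587×0.99911 = -0.058244 + 0.903226 = 0.844982.
Q̄ = (S₀/π) × [bracket] = (1361/π) × 0.844982 = 366.06 W/m².
Ratio Q̄_A / Q̄_B = 269.31 / 366.06 = 0.7357.

Q̄_A / Q̄_B ≈ 0.736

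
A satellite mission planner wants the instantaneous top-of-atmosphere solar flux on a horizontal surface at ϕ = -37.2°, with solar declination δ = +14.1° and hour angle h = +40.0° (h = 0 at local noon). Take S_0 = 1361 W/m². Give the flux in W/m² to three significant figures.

cos θ_z = sin ϕ sin δ + cos ϕ cos δ cos h = -0.147289 + 0.591794 = 0.444505.
Flux = S_0 · cos θ_z = 1361 × 0.444505 = 605.0 W/m².

605 W/m²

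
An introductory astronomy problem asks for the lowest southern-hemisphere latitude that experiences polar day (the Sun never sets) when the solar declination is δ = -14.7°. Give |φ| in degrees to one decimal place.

Polar day requires cos H₀ = −tan φ tan δ ≤ −1, i.e. tan φ tan δ ≥ 1.
The boundary is |tan φ| · |tan δ| = 1, so |φ| = 90° − |δ| = 90° − 14.7° = 75.3° in the southern hemisphere.

|φ| = 75.3°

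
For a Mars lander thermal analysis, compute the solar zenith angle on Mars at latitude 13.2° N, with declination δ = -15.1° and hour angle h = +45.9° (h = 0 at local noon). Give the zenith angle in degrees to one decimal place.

cos θ_z = sin φ sin δ + cos φ cos δ cos h = -0.059486 + 0.654133 = 0.594647.
θ_z = arccos(0.594647) = 53.5°.

θ_z = 53.5°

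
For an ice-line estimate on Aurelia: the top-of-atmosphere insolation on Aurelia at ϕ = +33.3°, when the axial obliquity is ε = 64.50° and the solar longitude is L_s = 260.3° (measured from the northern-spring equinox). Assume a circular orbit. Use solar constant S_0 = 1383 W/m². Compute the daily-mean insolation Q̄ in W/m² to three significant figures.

Solar declination: sin δ = sin ε · sin L_s = sin 64.50° × sin 260.3° = -0.88968, so δ = -62.833°.
cos h₀ = −tan(+33.3°) tan(-62.833°) = 1.2800 ≥ 1 ⇒ polar night, h₀ = 0 and Q̄ = 0.

Q̄ ≈ 0.00 W/m²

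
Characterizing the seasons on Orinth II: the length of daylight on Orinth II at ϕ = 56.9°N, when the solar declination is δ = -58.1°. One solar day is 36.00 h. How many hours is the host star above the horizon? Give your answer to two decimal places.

0.00 h

cos h₀ = −tan ϕ · tan δ = 2.4645 ≥ 1, so the host star never rises (polar night) and h₀ = 0.
Daylight = 2h₀/(2π) × 36.00 h = (0.0000/π) × 36.00 = 0.00 h.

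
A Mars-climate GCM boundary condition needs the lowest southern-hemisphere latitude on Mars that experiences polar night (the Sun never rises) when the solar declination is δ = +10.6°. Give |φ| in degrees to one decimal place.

|φ| = 79.4°

Polar night requires cos H₀ = −tan φ tan δ ≥ 1, i.e. tan φ tan δ ≤ −1.
The boundary is |tan φ| · |tan δ| = 1, so |φ| = 90° − |δ| = 90° − 10.6° = 79.4° in the southern hemisphere.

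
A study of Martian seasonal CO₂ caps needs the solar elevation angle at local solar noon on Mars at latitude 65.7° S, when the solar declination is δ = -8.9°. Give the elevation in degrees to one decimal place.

At local noon the hour angle is zero, so the zenith angle equals |φ − δ| = |-65.7° − (-8.900°)| = 56.800°.
Elevation = 90° − 56.800° = 33.2°.

33.2°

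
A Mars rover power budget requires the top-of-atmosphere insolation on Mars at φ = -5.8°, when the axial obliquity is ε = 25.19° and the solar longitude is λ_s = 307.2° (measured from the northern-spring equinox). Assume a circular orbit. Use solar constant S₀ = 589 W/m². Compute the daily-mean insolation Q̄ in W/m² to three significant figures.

Q̄ ≈ 186 W/m²

Solar declination: sin δ = sin ε · sin λ_s = sin 25.19° × sin 307.2° = -0.33902, so δ = -19.817°.
cos H₀ = −tan(-5.8°) tan(-19.817°) = -0.0366, H₀ = 1.6074 rad.
Bracket: H₀ sin φ sin δ + cos φ cos δ sin H₀ = 1.6074×-0.10106×-0.33902 + 0.99488×0.94078×0.99933 = 0.055072 + 0.935336 = 0.990408.
Q̄ = (S₀/π) × [bracket] = (589/π) × 0.990408 = 185.7 W/m².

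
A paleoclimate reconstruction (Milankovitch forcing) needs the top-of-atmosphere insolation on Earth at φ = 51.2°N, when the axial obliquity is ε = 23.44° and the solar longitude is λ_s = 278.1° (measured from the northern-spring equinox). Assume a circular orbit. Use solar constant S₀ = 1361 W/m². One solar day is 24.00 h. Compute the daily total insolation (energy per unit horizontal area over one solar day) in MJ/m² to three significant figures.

6.65 MJ/m²

Solar declination: sin δ = sin ε · sin λ_s = sin 23.44° × sin 278.1° = -0.39382, so δ = -23.192°.
cos H₀ = −tan(+51.2°) tan(-23.192°) = 0.5329, H₀ = 1.0088 rad.
Bracket: H₀ sin φ sin δ + cos φ cos δ sin H₀ = 1.0088×0.77934×-0.39382 + 0.62660×0.91919×0.84619 = -0.309621 + 0.487375 = 0.177754.
Q̄ = (S₀/π) × [bracket] = (1361/π) × 0.177754 = 77.007 W/m².
Daily total = Q̄ × 24.00 h × 3600 s/h = 77.007 × 24.00 × 3600 / 10⁶ = 6.653 MJ/m².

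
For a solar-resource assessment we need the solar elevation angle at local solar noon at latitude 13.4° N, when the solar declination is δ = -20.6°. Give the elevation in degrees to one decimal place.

56.0°

At local noon the hour angle is zero, so the zenith angle equals |φ − δ| = |+13.4° − (-20.600°)| = 34.000°.
Elevation = 90° − 34.000° = 56.0°.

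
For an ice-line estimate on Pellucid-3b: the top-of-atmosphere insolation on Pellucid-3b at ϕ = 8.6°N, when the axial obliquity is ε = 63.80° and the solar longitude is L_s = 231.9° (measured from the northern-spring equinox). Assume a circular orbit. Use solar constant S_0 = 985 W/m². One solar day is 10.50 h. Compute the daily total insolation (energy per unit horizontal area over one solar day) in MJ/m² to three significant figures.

Solar declination: sin δ = sin ε · sin L_s = sin 63.80° × sin 231.9° = -0.70608, so δ = -44.917°.
cos h₀ = −tan(+8.6°) tan(-44.917°) = 0.1508, h₀ = 1.4194 rad.
Bracket: h₀ sin ϕ sin δ + cos ϕ cos δ sin h₀ = 1.4194×0.14954×-0.70608 + 0.98876×0.70813×0.98856 = -0.149870 + 0.692161 = 0.542291.
Q̄ = (S_0/π) × [bracket] = (985/π) × 0.542291 = 170.03 W/m².
Daily total = Q̄ × 10.50 h × 3600 s/h = 170.03 × 10.50 × 3600 / 10⁶ = 6.427 MJ/m².

6.43 MJ/m²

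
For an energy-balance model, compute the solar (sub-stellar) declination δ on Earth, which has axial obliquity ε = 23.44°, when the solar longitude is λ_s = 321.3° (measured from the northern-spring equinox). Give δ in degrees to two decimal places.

sin δ = sin ε · sin λ_s = sin 23.44° × sin 321.3° = -0.248714.
δ = arcsin(-0.248714) = -14.40°.

δ = -14.40°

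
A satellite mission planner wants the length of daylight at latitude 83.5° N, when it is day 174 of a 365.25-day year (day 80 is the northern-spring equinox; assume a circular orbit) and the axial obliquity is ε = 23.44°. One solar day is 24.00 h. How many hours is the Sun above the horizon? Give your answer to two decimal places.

Solar longitude: L_s = 360° × (174 − 80)/365.25 = 92.649°.
sin δ = sin 23.44° × sin 92.649° = 0.39736, so δ = +23.413°.
Sunrise equation: cos h₀ = −tan ϕ · tan δ = -3.8005 ≤ −1, so the Sun never sets (polar day) and h₀ = π.
Daylight = 2h₀/(2π) × 24.00 h = (3.1416/π) × 24.00 = 24.00 h.

24.00 h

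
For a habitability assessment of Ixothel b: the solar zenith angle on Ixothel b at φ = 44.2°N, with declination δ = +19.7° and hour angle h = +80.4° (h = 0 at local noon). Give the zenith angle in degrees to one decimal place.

θ_z = 69.7°

cos θ_z = sin φ sin δ + cos φ cos δ cos h = 0.235011 + 0.112561 = 0.347572.
θ_z = arccos(0.347572) = 69.7°.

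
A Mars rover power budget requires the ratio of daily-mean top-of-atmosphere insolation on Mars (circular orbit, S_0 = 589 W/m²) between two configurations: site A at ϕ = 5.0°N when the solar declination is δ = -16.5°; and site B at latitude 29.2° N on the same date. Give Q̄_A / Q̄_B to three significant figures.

Q̄_A / Q̄_B ≈ 1.45

— Configuration A (ϕ=+5.0°):
cos h₀ = −tan(+5.0°) tan(-16.500°) = 0.0259, h₀ = 1.5449 rad.
Bracket: h₀ sin ϕ sin δ + cos ϕ cos δ sin h₀ = 1.5449×0.08716×-0.28402 + 0.99619×0.95882×0.99966 = -0.038244 + 0.954842 = 0.916598.
Q̄ = (S_0/π) × [bracket] = (589/π) × 0.916598 = 171.85 W/m².
— Configuration B (ϕ=+29.2°):
cos h₀ = −tan(+29.2°) tan(-16.500°) = 0.1655, h₀ = 1.4045 rad.
Bracket: h₀ sin ϕ sin δ + cos ϕ cos δ sin h₀ = 1.4045×0.48786×-0.28402 + 0.87292×0.95882×0.98620 = -0.194610 + 0.825423 = 0.630813.
Q̄ = (S_0/π) × [bracket] = (589/π) × 0.630813 = 118.27 W/m².
Ratio Q̄_A / Q̄_B = 171.85 / 118.27 = 1.453.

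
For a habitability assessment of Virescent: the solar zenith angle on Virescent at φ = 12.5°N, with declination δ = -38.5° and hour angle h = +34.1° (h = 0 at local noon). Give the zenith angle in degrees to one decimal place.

cos θ_z = sin φ sin δ + cos φ cos δ cos h = -0.134737 + 0.632685 = 0.497948.
θ_z = arccos(0.497948) = 60.1°.

θ_z = 60.1°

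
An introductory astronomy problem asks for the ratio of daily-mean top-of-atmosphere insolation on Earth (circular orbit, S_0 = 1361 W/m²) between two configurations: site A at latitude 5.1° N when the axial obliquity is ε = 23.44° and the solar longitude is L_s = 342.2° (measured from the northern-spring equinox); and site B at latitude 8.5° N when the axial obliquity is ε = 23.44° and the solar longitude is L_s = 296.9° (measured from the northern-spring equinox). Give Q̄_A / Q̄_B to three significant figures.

— Configuration A (ϕ=+5.1°):
Solar declination: sin δ = sin ε · sin L_s = sin 23.44° × sin 342.2° = -0.12160, so δ = -6.985°.
cos h₀ = −tan(+5.1°) tan(-6.985°) = 0.0109, h₀ = 1.5599 rad.
Bracket: h₀ sin ϕ sin δ + cos ϕ cos δ sin h₀ = 1.5599×0.08889×-0.12160 + 0.99604×0.99258×0.99994 = -0.016861 + 0.988590 = 0.971729.
Q̄ = (S_0/π) × [bracket] = (1361/π) × 0.971729 = 420.97 W/m².
— Configuration B (ϕ=+8.5°):
Solar declination: sin δ = sin ε · sin L_s = sin 23.44° × sin 296.9° = -0.35475, so δ = -20.778°.
cos h₀ = −tan(+8.5°) tan(-20.778°) = 0.0567, h₀ = 1.5141 rad.
Bracket: h₀ sin ϕ sin δ + cos ϕ cos δ sin h₀ = 1.5141×0.14781×-0.35475 + 0.98902×0.93496×0.99839 = -0.079393 + 0.923205 = 0.843812.
Q̄ = (S_0/π) × [bracket] = (1361/π) × 0.843812 = 365.56 W/m².
Ratio Q̄_A / Q̄_B = 420.97 / 365.56 = 1.152.

Q̄_A / Q̄_B ≈ 1.15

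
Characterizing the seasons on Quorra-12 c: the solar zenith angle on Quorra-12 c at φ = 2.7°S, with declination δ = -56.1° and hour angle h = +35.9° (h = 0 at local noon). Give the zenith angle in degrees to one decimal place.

cos θ_z = sin φ sin δ + cos φ cos δ cos h = 0.039099 + 0.451295 = 0.490394.
θ_z = arccos(0.490394) = 60.6°.

θ_z = 60.6°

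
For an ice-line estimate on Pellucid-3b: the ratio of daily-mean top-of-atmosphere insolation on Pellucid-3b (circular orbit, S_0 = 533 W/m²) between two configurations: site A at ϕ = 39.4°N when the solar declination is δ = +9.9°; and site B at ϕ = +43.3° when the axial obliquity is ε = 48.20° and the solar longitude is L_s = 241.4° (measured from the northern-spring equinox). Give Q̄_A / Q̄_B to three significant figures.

Q̄_A / Q̄_B ≈ 22.7

— Configuration A (ϕ=+39.4°):
cos h₀ = −tan(+39.4°) tan(+9.900°) = -0.1434, h₀ = 1.7147 rad.
Bracket: h₀ sin ϕ sin δ + cos ϕ cos δ sin h₀ = 1.7147×0.63473×0.17193 + 0.77273×0.98511×0.98967 = 0.187124 + 0.753361 = 0.940485.
Q̄ = (S_0/π) × [bracket] = (533/π) × 0.940485 = 159.56 W/m².
— Configuration B (ϕ=+43.3°):
Solar declination: sin δ = sin ε · sin L_s = sin 48.20° × sin 241.4° = -0.65452, so δ = -40.883°.
cos h₀ = −tan(+43.3°) tan(-40.883°) = 0.8158, h₀ = 0.6167 rad.
Bracket: h₀ sin ϕ sin δ + cos ϕ cos δ sin h₀ = 0.6167×0.68582×-0.65452 + 0.72777×0.75605×0.57834 = -0.276826 + 0.318220 = 0.041394.
Q̄ = (S_0/π) × [bracket] = (533/π) × 0.041394 = 7.0229 W/m².
Ratio Q̄_A / Q̄_B = 159.56 / 7.0229 = 22.72.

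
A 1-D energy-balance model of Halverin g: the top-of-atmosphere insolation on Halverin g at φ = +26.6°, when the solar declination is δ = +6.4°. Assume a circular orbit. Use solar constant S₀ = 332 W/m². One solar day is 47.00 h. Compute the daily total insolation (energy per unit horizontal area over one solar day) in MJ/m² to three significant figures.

cos H₀ = −tan(+26.6°) tan(+6.400°) = -0.0562, H₀ = 1.6270 rad.
Bracket: H₀ sin φ sin δ + cos φ cos δ sin H₀ = 1.6270×0.44776×0.11147 + 0.89415×0.99377×0.99842 = 0.081207 + 0.887175 = 0.968382.
Q̄ = (S₀/π) × [bracket] = (332/π) × 0.968382 = 102.34 W/m².
Daily total = Q̄ × 47.00 h × 3600 s/h = 102.34 × 47.00 × 3600 / 10⁶ = 17.32 MJ/m².

17.3 MJ/m²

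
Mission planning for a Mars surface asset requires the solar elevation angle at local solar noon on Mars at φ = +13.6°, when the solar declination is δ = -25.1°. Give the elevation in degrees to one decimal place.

51.3°

At local noon the hour angle is zero, so the zenith angle equals |φ − δ| = |+13.6° − (-25.100°)| = 38.700°.
Elevation = 90° − 38.700° = 51.3°.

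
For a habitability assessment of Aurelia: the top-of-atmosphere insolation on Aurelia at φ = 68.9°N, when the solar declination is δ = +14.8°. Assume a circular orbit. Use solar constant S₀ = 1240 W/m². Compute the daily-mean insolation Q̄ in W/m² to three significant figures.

Q̄ ≈ 319 W/m²

cos H₀ = −tan(+68.9°) tan(+14.800°) = -0.6847, H₀ = 2.3250 rad.
Bracket: H₀ sin φ sin δ + cos φ cos δ sin H₀ = 2.3250×0.93295×0.25545 + 0.36000×0.96682×0.72881 = 0.554099 + 0.253666 = 0.807765.
Q̄ = (S₀/π) × [bracket] = (1240/π) × 0.807765 = 318.8 W/m².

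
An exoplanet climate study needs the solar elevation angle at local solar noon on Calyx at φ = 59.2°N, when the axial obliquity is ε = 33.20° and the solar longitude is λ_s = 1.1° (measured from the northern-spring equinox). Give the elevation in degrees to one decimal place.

Solar declination: sin δ = sin ε · sin λ_s = sin 33.20° × sin 1.1° = 0.01051, so δ = +0.602°.
At local noon the hour angle is zero, so the zenith angle equals |φ − δ| = |+59.2° − (+0.602°)| = 58.598°.
Elevation = 90° − 58.598° = 31.4°.

31.4°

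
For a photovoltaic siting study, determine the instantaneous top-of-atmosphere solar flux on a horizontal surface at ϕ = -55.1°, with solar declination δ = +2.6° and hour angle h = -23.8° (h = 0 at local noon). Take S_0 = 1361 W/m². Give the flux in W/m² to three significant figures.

cos θ_z = sin ϕ sin δ + cos ϕ cos δ cos h = -0.037205 + 0.522952 = 0.485747.
Flux = S_0 · cos θ_z = 1361 × 0.485747 = 661.1 W/m².

661 W/m²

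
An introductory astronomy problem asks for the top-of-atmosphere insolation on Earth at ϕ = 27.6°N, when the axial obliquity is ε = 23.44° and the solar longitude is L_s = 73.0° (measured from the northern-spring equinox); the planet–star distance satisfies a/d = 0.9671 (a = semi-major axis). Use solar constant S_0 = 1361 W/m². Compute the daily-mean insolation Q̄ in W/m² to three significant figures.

Solar declination: sin δ = sin ε · sin L_s = sin 23.44° × sin 73.0° = 0.38041, so δ = +22.359°.
cos h₀ = −tan(+27.6°) tan(+22.359°) = -0.2150, h₀ = 1.7875 rad.
Bracket: h₀ sin ϕ sin δ + cos ϕ cos δ sin h₀ = 1.7875×0.46330×0.38041 + 0.88620×0.92482×0.97661 = 0.315036 + 0.800406 = 1.115442.
Inverse-square distance factor (a/d)² = 0.9671² = 0.935282.
Q̄ = (S_0/π) × 0.935282 × [bracket] = (1361/π) × 0.935282 × 1.115442 = 452.0 W/m².

Q̄ ≈ 452 W/m²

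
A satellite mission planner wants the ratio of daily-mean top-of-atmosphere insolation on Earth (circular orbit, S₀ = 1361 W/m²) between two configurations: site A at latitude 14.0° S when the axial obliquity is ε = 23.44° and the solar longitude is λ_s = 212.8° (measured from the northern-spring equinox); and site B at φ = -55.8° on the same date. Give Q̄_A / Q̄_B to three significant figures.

— Configuration A (φ=-14.0°):
Solar declination: sin δ = sin ε · sin λ_s = sin 23.44° × sin 212.8° = -0.21549, so δ = -12.444°.
cos H₀ = −tan(-14.0°) tan(-12.444°) = -0.0550, H₀ = 1.6258 rad.
Bracket: H₀ sin φ sin δ + cos φ cos δ sin H₀ = 1.6258×-0.24192×-0.21549 + 0.97030×0.97651×0.99849 = 0.084755 + 0.946077 = 1.030832.
Q̄ = (S₀/π) × [bracket] = (1361/π) × 1.030832 = 446.58 W/m².
— Configuration B (φ=-55.8°):
cos H₀ = −tan(-55.8°) tan(-12.444°) = -0.3247, H₀ = 1.9015 rad.
Bracket: H₀ sin φ sin δ + cos φ cos δ sin H₀ = 1.9015×-0.82708×-0.21549 + 0.56208×0.97651×0.94582 = 0.338900 + 0.519139 = 0.858039.
Q̄ = (S₀/π) × [bracket] = (1361/π) × 0.858039 = 371.72 W/m².
Ratio Q̄_A / Q̄_B = 446.58 / 371.72 = 1.201.

Q̄_A / Q̄_B ≈ 1.20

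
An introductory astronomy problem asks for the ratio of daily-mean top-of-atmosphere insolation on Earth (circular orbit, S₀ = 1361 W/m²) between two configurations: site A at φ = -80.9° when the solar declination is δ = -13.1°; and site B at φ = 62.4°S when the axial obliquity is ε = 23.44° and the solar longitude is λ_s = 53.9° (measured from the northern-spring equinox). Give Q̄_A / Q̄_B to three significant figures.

— Configuration A (φ=-80.9°):
cos H₀ = −tan(-80.9°) tan(-13.100°) = -1.4528 ≤ −1 ⇒ polar day, H₀ = π.
Bracket: H₀ sin φ sin δ + cos φ cos δ sin H₀ = 3.1416×-0.98741×-0.22665 + 0.15816×0.97398×0.00000 = 0.703079 + 0.000000 = 0.703079.
Q̄ = (S₀/π) × [bracket] = (1361/π) × 0.703079 = 304.59 W/m².
— Configuration B (φ=-62.4°):
Solar declination: sin δ = sin ε · sin λ_s = sin 23.44° × sin 53.9° = 0.32141, so δ = +18.748°.
cos H₀ = −tan(-62.4°) tan(+18.748°) = 0.6492, H₀ = 0.8642 rad.
Bracket: H₀ sin φ sin δ + cos φ cos δ sin H₀ = 0.8642×-0.88620×0.32141 + 0.46330×0.94694×0.76058 = -0.246153 + 0.333680 = 0.087527.
Q̄ = (S₀/π) × [bracket] = (1361/π) × 0.087527 = 37.918 W/m².
Ratio Q̄_A / Q̄_B = 304.59 / 37.918 = 8.033.

Q̄_A / Q̄_B ≈ 8.03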